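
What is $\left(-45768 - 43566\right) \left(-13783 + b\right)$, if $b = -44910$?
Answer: $5243280462$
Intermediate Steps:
$\left(-45768 - 43566\right) \left(-13783 + b\right) = \left(-45768 - 43566\right) \left(-13783 - 44910\right) = \left(-89334\right) \left(-58693\right) = 5243280462$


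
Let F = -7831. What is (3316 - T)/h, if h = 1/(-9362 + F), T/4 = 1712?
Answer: 60725676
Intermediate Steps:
T = 6848 (T = 4*1712 = 6848)
h = -1/17193 (h = 1/(-9362 - 7831) = 1/(-17193) = -1/17193 ≈ -5.8163e-5)
(3316 - T)/h = (3316 - 1*6848)/(-1/17193) = (3316 - 6848)*(-17193) = -3532*(-17193) = 60725676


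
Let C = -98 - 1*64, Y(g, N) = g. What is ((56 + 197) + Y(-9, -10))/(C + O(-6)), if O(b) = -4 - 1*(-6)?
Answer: -61/40 ≈ -1.5250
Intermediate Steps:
C = -162 (C = -98 - 64 = -162)
O(b) = 2 (O(b) = -4 + 6 = 2)
((56 + 197) + Y(-9, -10))/(C + O(-6)) = ((56 + 197) - 9)/(-162 + 2) = (253 - 9)/(-160) = 244*(-1/160) = -61/40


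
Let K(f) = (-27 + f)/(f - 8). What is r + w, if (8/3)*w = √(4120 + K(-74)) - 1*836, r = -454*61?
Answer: -56015/2 + 9*√3079018/656 ≈ -27983.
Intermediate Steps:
K(f) = (-27 + f)/(-8 + f)
r = -27694
w = -627/2 + 9*√3079018/656 (w = 3*(√(4120 + (-27 - 74)/(-8 - 74)) - 1*836)/8 = 3*(√(4120 - 101/(-82)) - 836)/8 = 3*(√(4120 - 1/82*(-101)) - 836)/8 = 3*(√(4120 + 101/82) - 836)/8 = 3*(√(337941/82) - 836)/8 = 3*(3*√3079018/82 - 836)/8 = 3*(-836 + 3*√3079018/82)/8 = -627/2 + 9*√3079018/656 ≈ -289.43)
r + w = -27694 + (-627/2 + 9*√3079018/656) = -56015/2 + 9*√3079018/656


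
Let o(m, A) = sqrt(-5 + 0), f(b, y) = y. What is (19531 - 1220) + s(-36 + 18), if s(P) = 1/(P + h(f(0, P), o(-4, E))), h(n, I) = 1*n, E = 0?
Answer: 659195/36 ≈ 18311.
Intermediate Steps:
o(m, A) = I*sqrt(5) (o(m, A) = sqrt(-5) = I*sqrt(5))
h(n, I) = n
s(P) = 1/(2*P) (s(P) = 1/(P + P) = 1/(2*P))
(19531 - 1220) + s(-36 + 18) = (19531 - 1220) + 1/(2*(-36 + 18)) = 18311 + (1/2)/(-18) = 18311 + (1/2)*(-1/18) = 18311 - 1/36 = 659195/36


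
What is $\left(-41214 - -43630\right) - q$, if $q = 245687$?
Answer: $-243271$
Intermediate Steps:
$\left(-41214 - -43630\right) - q = \left(-41214 - -43630\right) - 245687 = \left(-41214 + 43630\right) - 245687 = 2416 - 245687 = -243271$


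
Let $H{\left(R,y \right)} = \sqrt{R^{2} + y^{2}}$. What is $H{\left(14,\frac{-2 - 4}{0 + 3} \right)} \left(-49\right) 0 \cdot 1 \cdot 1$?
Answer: $0$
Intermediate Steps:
$H{\left(14,\frac{-2 - 4}{0 + 3} \right)} \left(-49\right) 0 \cdot 1 \cdot 1 = \sqrt{14^{2} + \left(\frac{-2 - 4}{0 + 3}\right)^{2}} \left(-49\right) 0 \cdot 1 \cdot 1 = \sqrt{196 + \left(- \frac{6}{3}\right)^{2}} \left(-49\right) 0 \cdot 1 = \sqrt{196 + \left(\left(-6\right) \frac{1}{3}\right)^{2}} \left(-49\right) 0 = \sqrt{196 + \left(-2\right)^{2}} \left(-49\right) 0 = \sqrt{196 + 4} \left(-49\right) 0 = \sqrt{200} \left(-49\right) 0 = 10 \sqrt{2} \left(-49\right) 0 = - 490 \sqrt{2} \cdot 0 = 0$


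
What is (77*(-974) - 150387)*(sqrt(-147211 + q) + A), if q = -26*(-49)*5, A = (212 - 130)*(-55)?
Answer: 1016486350 - 676155*I*sqrt(15649) ≈ 1.0165e+9 - 8.4584e+7*I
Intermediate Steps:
A = -4510 (A = 82*(-55) = -4510)
q = 6370 (q = 1274*5 = 6370)
(77*(-974) - 150387)*(sqrt(-147211 + q) + A) = (77*(-974) - 150387)*(sqrt(-147211 + 6370) - 4510) = (-74998 - 150387)*(sqrt(-140841) - 4510) = -225385*(3*I*sqrt(15649) - 4510) = -225385*(-4510 + 3*I*sqrt(15649)) = 1016486350 - 676155*I*sqrt(15649)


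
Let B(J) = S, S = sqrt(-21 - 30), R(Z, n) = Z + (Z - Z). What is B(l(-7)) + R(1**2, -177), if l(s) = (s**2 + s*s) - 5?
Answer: 1 + I*sqrt(51) ≈ 1.0 + 7.1414*I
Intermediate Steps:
l(s) = -5 + 2*s**2 (l(s) = (s**2 + s**2) - 5 = 2*s**2 - 5 = -5 + 2*s**2)
R(Z, n) = Z (R(Z, n) = Z + 0 = Z)
S = I*sqrt(51) (S = sqrt(-51) = I*sqrt(51) ≈ 7.1414*I)
B(J) = I*sqrt(51)
B(l(-7)) + R(1**2, -177) = I*sqrt(51) + 1**2 = I*sqrt(51) + 1 = 1 + I*sqrt(51)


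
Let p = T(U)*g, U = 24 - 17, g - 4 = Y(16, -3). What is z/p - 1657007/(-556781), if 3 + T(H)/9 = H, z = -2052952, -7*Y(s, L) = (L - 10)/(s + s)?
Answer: -63996945406405/4555025361 ≈ -14050.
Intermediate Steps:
Y(s, L) = -(-10 + L)/(14*s) (Y(s, L) = -(L - 10)/(7*(s + s)) = -(-10 + L)/(7*(2*s)) = -(-10 + L)*1/(2*s)/7 = -(-10 + L)/(14*s))
g = 909/224 (g = 4 + (1/14)*(10 - 1*(-3))/16 = 4 + (1/14)*(1/16)*(10 + 3) = 4 + (1/14)*(1/16)*13 = 4 + 13/224 = 909/224 ≈ 4.0580)
U = 7
T(H) = -27 + 9*H
p = 8181/56 (p = (-27 + 9*7)*(909/224) = (-27 + 63)*(909/224) = 36*(909/224) = 8181/56 ≈ 146.09)
z/p - 1657007/(-556781) = -2052952/8181/56 - 1657007/(-556781) = -2052952*56/8181 - 1657007*(-1/556781) = -114965312/8181 + 1657007/556781 = -63996945406405/4555025361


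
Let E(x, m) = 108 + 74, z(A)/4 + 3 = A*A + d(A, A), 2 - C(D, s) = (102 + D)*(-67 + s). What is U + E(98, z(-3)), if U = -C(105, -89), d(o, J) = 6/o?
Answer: -32112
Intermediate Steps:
C(D, s) = 2 - (-67 + s)*(102 + D) (C(D, s) = 2 - (102 + D)*(-67 + s) = 2 - (-67 + s)*(102 + D))
z(A) = -12 + 4*A² + 24/A (z(A) = -12 + 4*(A*A + 6/A) = -12 + 4*(A² + 6/A) = -12 + (4*A² + 24/A) = -12 + 4*A² + 24/A)
E(x, m) = 182
U = -32294 (U = -(6836 - 102*(-89) + 67*105 - 1*105*(-89)) = -(6836 + 9078 + 7035 + 9345) = -1*32294 = -32294)
U + E(98, z(-3)) = -32294 + 182 = -32112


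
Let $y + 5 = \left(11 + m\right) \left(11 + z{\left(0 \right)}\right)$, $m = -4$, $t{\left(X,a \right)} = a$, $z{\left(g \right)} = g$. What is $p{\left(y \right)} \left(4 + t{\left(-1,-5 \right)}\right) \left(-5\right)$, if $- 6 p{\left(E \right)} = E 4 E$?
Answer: $-17280$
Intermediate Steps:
$y = 72$ ($y = -5 + \left(11 - 4\right) \left(11 + 0\right) = -5 + 7 \cdot 11 = -5 + 77 = 72$)
$p{\left(E \right)} = - \frac{2 E^{2}}{3}$ ($p{\left(E \right)} = - \frac{E 4 E}{6} = - \frac{4 E E}{6} = - \frac{4 E^{2}}{6} = - \frac{2 E^{2}}{3}$)
$p{\left(y \right)} \left(4 + t{\left(-1,-5 \right)}\right) \left(-5\right) = - \frac{2 \cdot 72^{2}}{3} \left(4 - 5\right) \left(-5\right) = \left(- \frac{2}{3}\right) 5184 \left(\left(-1\right) \left(-5\right)\right) = \left(-3456\right) 5 = -17280$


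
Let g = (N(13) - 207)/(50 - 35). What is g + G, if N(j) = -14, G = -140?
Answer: -2321/15 ≈ -154.73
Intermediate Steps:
g = -221/15 (g = (-14 - 207)/(50 - 35) = -221/15 ≈ -14.733)
g + G = -221/15 - 140 = -2321/15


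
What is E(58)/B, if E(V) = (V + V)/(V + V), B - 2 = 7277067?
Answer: 1/7277069 ≈ 1.3742e-7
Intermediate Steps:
B = 7277069 (B = 2 + 7277067 = 7277069)
E(V) = 1 (E(V) = (2*V)/((2*V)) = (2*V)*(1/(2*V)) = 1)
E(58)/B = 1/7277069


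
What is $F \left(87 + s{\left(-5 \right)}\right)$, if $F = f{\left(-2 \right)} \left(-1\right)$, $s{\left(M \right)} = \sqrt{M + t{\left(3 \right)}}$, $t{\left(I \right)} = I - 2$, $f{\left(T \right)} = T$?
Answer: $174 + 4 i \approx 174.0 + 4.0 i$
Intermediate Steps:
$t{\left(I \right)} = -2 + I$
$s{\left(M \right)} = \sqrt{1 + M}$ ($s{\left(M \right)} = \sqrt{M + \left(-2 + 3\right)} = \sqrt{M + 1} = \sqrt{1 + M}$)
$F = 2$ ($F = \left(-2\right) \left(-1\right) = 2$)
$F \left(87 + s{\left(-5 \right)}\right) = 2 \left(87 + \sqrt{1 - 5}\right) = 2 \left(87 + \sqrt{-4}\right) = 2 \left(87 + 2 i\right) = 174 + 4 i$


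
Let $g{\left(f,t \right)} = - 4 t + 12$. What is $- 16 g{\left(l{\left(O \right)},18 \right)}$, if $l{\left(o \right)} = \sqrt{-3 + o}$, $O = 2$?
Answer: $960$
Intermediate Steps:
$g{\left(f,t \right)} = 12 - 4 t$
$- 16 g{\left(l{\left(O \right)},18 \right)} = - 16 \left(12 - 72\right) = \left(-16\right) \left(-60\right) = 960$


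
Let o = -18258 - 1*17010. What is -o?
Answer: 35268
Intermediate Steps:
o = -35268 (o = -18258 - 17010 = -35268)
-o = -1*(-35268) = 35268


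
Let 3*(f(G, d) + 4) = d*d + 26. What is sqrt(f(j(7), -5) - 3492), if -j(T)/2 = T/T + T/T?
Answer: 7*I*sqrt(71) ≈ 58.983*I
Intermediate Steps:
j(T) = -4 (j(T) = -2*(T/T + T/T) = -2*(1 + 1) = -2*2 = -4)
f(G, d) = 14/3 + d**2/3 (f(G, d) = -4 + (d*d + 26)/3 = -4 + (d**2 + 26)/3 = -4 + (26 + d**2)/3 = -4 + (26/3 + d**2/3) = 14/3 + d**2/3)
sqrt(f(j(7), -5) - 3492) = sqrt((14/3 + (1/3)*(-5)**2) - 3492) = sqrt((14/3 + (1/3)*25) - 3492) = sqrt((14/3 + 25/3) - 3492) = sqrt(13 - 3492) = sqrt(-3479) = 7*I*sqrt(71)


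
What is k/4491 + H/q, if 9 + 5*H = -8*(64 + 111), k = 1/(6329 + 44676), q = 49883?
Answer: -64550031736/11426372325765 ≈ -0.0056492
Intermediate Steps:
k = 1/51005 ≈ 1.9606e-5
H = -1409/5 (H = -9/5 + (-8*(64 + 111))/5 = -9/5 + (-8*175)/5 = -9/5 + (⅕)*(-1400) = -9/5 - 280 = -1409/5 ≈ -281.80)
k/4491 + H/q = (1/51005)/4491 - 1409/5/49883 = (1/51005)*(1/4491) - 1409/5*1/49883 = 1/229063455 - 1409/249415 = -64550031736/11426372325765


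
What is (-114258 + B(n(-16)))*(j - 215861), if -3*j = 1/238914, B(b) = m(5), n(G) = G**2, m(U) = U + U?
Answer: 8838033621154012/358371 ≈ 2.4662e+10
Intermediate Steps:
m(U) = 2*U
B(b) = 10 (B(b) = 2*5 = 10)
j = -1/716742 (j = -1/3/238914 = -1/3*1/238914 = -1/716742 ≈ -1.3952e-6)
(-114258 + B(n(-16)))*(j - 215861) = (-114258 + 10)*(-1/716742 - 215861) = -114248*(-154716644863/716742) = 8838033621154012/358371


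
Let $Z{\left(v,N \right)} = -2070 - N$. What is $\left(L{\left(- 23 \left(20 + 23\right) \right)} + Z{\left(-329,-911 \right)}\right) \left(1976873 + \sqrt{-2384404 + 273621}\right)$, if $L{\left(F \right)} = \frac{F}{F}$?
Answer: $-2289218934 - 1158 i \sqrt{2110783} \approx -2.2892 \cdot 10^{9} - 1.6824 \cdot 10^{6} i$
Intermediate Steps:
$L{\left(F \right)} = 1$
$\left(L{\left(- 23 \left(20 + 23\right) \right)} + Z{\left(-329,-911 \right)}\right) \left(1976873 + \sqrt{-2384404 + 273621}\right) = \left(1 - 1159\right) \left(1976873 + \sqrt{-2384404 + 273621}\right) = \left(1 + \left(-2070 + 911\right)\right) \left(1976873 + \sqrt{-2110783}\right) = \left(1 - 1159\right) \left(1976873 + i \sqrt{2110783}\right) = - 1158 \left(1976873 + i \sqrt{2110783}\right) = -2289218934 - 1158 i \sqrt{2110783}$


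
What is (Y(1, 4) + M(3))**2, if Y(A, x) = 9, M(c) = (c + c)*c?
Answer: 729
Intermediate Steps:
M(c) = 2*c**2 (M(c) = (2*c)*c = 2*c**2)
(Y(1, 4) + M(3))**2 = (9 + 2*3**2)**2 = (9 + 2*9)**2 = (9 + 18)**2 = 27**2 = 729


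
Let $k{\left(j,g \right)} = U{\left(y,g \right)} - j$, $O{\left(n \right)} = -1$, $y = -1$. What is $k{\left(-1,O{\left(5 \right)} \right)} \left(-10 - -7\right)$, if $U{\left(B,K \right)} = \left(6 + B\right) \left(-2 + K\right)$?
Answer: $42$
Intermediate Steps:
$U{\left(B,K \right)} = \left(-2 + K\right) \left(6 + B\right)$
$k{\left(j,g \right)} = -10 - j + 5 g$ ($k{\left(j,g \right)} = \left(-12 - -2 + 6 g - g\right) - j = \left(-12 + 2 + 6 g - g\right) - j = \left(-10 + 5 g\right) - j = -10 - j + 5 g$)
$k{\left(-1,O{\left(5 \right)} \right)} \left(-10 - -7\right) = \left(-10 - -1 + 5 \left(-1\right)\right) \left(-10 - -7\right) = \left(-10 + 1 - 5\right) \left(-10 + 7\right) = \left(-14\right) \left(-3\right) = 42$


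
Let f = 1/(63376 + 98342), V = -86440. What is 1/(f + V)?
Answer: -161718/13978903919 ≈ -1.1569e-5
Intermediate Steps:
f = 1/161718 ≈ 6.1836e-6
1/(f + V) = 1/(1/161718 - 86440) = 1/(-13978903919/161718) = -161718/13978903919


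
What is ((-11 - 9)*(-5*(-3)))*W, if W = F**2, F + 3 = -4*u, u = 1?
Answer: -14700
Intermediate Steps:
F = -7 (F = -3 - 4*1 = -3 - 4 = -7)
W = 49 (W = (-7)**2 = 49)
((-11 - 9)*(-5*(-3)))*W = ((-11 - 9)*(-5*(-3)))*49 = -20*15*49 = -300*49 = -14700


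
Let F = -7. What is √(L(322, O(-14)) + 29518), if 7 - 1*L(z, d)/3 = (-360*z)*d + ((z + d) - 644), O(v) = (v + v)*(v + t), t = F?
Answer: √204511621 ≈ 14301.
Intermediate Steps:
t = -7
O(v) = 2*v*(-7 + v) (O(v) = (v + v)*(v - 7) = (2*v)*(-7 + v) = 2*v*(-7 + v))
L(z, d) = 1953 - 3*d - 3*z + 1080*d*z (L(z, d) = 21 - 3*((-360*z)*d + ((z + d) - 644)) = 21 - 3*(-360*d*z + ((d + z) - 644)) = 21 - 3*(-360*d*z + (-644 + d + z)) = 21 - 3*(-644 + d + z - 360*d*z) = 21 + (1932 - 3*d - 3*z + 1080*d*z) = 1953 - 3*d - 3*z + 1080*d*z)
√(L(322, O(-14)) + 29518) = √((1953 - 6*(-14)*(-7 - 14) - 3*322 + 1080*(2*(-14)*(-7 - 14))*322) + 29518) = √((1953 - 6*(-14)*(-21) - 966 + 1080*(2*(-14)*(-21))*322) + 29518) = √((1953 - 3*588 - 966 + 1080*588*322) + 29518) = √((1953 - 1764 - 966 + 204482880) + 29518) = √(204482103 + 29518) = √204511621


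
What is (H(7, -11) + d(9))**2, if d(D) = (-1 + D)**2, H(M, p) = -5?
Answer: 3481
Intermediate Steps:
(H(7, -11) + d(9))**2 = (-5 + (-1 + 9)**2)**2 = (-5 + 8**2)**2 = (-5 + 64)**2 = 59**2 = 3481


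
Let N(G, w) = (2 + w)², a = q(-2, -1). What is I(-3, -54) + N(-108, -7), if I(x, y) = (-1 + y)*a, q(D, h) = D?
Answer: 135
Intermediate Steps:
a = -2
I(x, y) = 2 - 2*y (I(x, y) = (-1 + y)*(-2) = 2 - 2*y)
I(-3, -54) + N(-108, -7) = (2 - 2*(-54)) + (2 - 7)² = (2 + 108) + (-5)² = 110 + 25 = 135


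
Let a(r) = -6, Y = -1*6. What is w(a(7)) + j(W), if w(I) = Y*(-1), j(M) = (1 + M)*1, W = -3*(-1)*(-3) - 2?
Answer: -4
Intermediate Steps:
Y = -6
W = -11 (W = 3*(-3) - 2 = -9 - 2 = -11)
j(M) = 1 + M
w(I) = 6 (w(I) = -6*(-1) = 6)
w(a(7)) + j(W) = 6 + (1 - 11) = 6 - 10 = -4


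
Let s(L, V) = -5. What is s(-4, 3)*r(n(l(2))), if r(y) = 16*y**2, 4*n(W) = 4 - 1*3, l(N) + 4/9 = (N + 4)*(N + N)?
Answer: -5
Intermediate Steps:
l(N) = -4/9 + 2*N*(4 + N) (l(N) = -4/9 + (N + 4)*(N + N) = -4/9 + (4 + N)*(2*N) = -4/9 + 2*N*(4 + N))
n(W) = 1/4 (n(W) = (4 - 1*3)/4 = (4 - 3)/4 = (1/4)*1 = 1/4)
s(-4, 3)*r(n(l(2))) = -80*(1/4)**2 = -80/16 = -5*1 = -5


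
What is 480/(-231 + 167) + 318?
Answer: 621/2 ≈ 310.50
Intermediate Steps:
480/(-231 + 167) + 318 = 480/(-64) + 318 = 480*(-1/64) + 318 = -15/2 + 318 = 621/2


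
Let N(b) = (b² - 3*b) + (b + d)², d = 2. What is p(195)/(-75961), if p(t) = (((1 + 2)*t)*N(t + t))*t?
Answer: -34746560550/75961 ≈ -4.5743e+5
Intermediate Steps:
N(b) = b² + (2 + b)² - 3*b (N(b) = (b² - 3*b) + (b + 2)² = (b² - 3*b) + (2 + b)² = b² + (2 + b)² - 3*b)
p(t) = 3*t²*(4 + 2*t + 8*t²) (p(t) = (((1 + 2)*t)*(4 + (t + t) + 2*(t + t)²))*t = ((3*t)*(4 + 2*t + 2*(2*t)²))*t = ((3*t)*(4 + 2*t + 2*(4*t²)))*t = ((3*t)*(4 + 2*t + 8*t²))*t = (3*t*(4 + 2*t + 8*t²))*t = 3*t²*(4 + 2*t + 8*t²))
p(195)/(-75961) = (6*195²*(2 + 195 + 4*195²))/(-75961) = (6*38025*(2 + 195 + 4*38025))*(-1/75961) = (6*38025*(2 + 195 + 152100))*(-1/75961) = (6*38025*152297)*(-1/75961) = 34746560550*(-1/75961) = -34746560550/75961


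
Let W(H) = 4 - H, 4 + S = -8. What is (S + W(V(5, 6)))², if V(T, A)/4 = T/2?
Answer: 324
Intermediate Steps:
S = -12 (S = -4 - 8 = -12)
V(T, A) = 2*T (V(T, A) = 4*(T/2) = 2*T)
(S + W(V(5, 6)))² = (-12 + (4 - 2*5))² = (-12 + (4 - 1*10))² = (-12 + (4 - 10))² = (-12 - 6)² = (-18)² = 324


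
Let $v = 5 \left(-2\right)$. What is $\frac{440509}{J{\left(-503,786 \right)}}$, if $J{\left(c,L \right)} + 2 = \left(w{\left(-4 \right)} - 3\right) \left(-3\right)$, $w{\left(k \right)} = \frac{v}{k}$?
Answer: $-881018$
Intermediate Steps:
$v = -10$
$w{\left(k \right)} = - \frac{10}{k}$
$J{\left(c,L \right)} = - \frac{1}{2}$ ($J{\left(c,L \right)} = -2 + \left(- \frac{10}{-4} - 3\right) \left(-3\right) = -2 + \left(\left(-10\right) \left(- \frac{1}{4}\right) - 3\right) \left(-3\right) = -2 + \left(\frac{5}{2} - 3\right) \left(-3\right) = -2 - - \frac{3}{2} = -2 + \frac{3}{2} = - \frac{1}{2}$)
$\frac{440509}{J{\left(-503,786 \right)}} = \frac{440509}{- \frac{1}{2}} = 440509 \left(-2\right) = -881018$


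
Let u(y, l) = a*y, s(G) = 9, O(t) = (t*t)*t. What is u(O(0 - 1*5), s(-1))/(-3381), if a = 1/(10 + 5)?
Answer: 25/10143 ≈ 0.0024648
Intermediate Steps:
a = 1/15 ≈ 0.066667
O(t) = t³ (O(t) = t²*t = t³)
u(y, l) = y/15
u(O(0 - 1*5), s(-1))/(-3381) = ((0 - 1*5)³/15)/(-3381) = ((0 - 5)³/15)*(-1/3381) = ((1/15)*(-5)³)*(-1/3381) = ((1/15)*(-125))*(-1/3381) = -25/3*(-1/3381) = 25/10143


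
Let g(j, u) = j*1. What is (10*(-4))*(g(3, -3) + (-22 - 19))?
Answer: 1520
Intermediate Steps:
g(j, u) = j
(10*(-4))*(g(3, -3) + (-22 - 19)) = (10*(-4))*(3 + (-22 - 19)) = -40*(3 - 41) = -40*(-38) = 1520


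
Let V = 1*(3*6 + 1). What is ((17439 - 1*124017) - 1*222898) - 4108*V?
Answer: -407528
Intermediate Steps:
V = 19 (V = 1*(18 + 1) = 1*19 = 19)
((17439 - 1*124017) - 1*222898) - 4108*V = ((17439 - 1*124017) - 1*222898) - 4108*19 = ((17439 - 124017) - 222898) - 78052 = (-106578 - 222898) - 78052 = -329476 - 78052 = -407528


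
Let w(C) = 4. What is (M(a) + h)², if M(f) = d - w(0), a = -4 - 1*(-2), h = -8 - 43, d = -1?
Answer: 3136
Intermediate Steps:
h = -51
a = -2 (a = -4 + 2 = -2)
M(f) = -5 (M(f) = -1 - 1*4 = -1 - 4 = -5)
(M(a) + h)² = (-5 - 51)² = (-56)² = 3136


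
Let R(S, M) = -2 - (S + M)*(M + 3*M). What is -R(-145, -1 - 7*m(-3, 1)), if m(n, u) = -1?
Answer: -3334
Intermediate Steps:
R(S, M) = -2 - 4*M*(M + S) (R(S, M) = -2 - (M + S)*4*M = -2 - 4*M*(M + S))
-R(-145, -1 - 7*m(-3, 1)) = -(-2 - 4*(-1 - 7*(-1))**2 - 4*(-1 - 7*(-1))*(-145)) = -(-2 - 4*(-1 + 7)**2 - 4*(-1 + 7)*(-145)) = -(-2 - 4*6**2 - 4*6*(-145)) = -(-2 - 4*36 + 3480) = -(-2 - 144 + 3480) = -1*3334 = -3334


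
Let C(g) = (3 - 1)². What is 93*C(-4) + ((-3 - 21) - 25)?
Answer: 323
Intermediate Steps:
C(g) = 4 (C(g) = 2² = 4)
93*C(-4) + ((-3 - 21) - 25) = 93*4 + ((-3 - 21) - 25) = 372 + (-24 - 25) = 372 - 49 = 323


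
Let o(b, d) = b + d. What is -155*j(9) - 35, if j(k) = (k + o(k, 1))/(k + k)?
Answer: -3575/18 ≈ -198.61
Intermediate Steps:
j(k) = (1 + 2*k)/(2*k) (j(k) = (k + (k + 1))/(k + k) = (k + (1 + k))/((2*k)) = (1 + 2*k)*(1/(2*k)) = (1 + 2*k)/(2*k))
-155*j(9) - 35 = -155*(1/2 + 9)/9 - 35 = -155*19/(9*2) - 35 = -155*19/18 - 35 = -2945/18 - 35 = -3575/18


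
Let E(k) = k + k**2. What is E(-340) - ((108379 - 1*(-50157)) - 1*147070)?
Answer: 103794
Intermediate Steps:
E(-340) - ((108379 - 1*(-50157)) - 1*147070) = -340*(1 - 340) - ((108379 - 1*(-50157)) - 1*147070) = -340*(-339) - ((108379 + 50157) - 147070) = 115260 - (158536 - 147070) = 115260 - 1*11466 = 115260 - 11466 = 103794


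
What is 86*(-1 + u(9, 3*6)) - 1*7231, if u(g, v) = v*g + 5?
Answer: 7045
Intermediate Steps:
u(g, v) = 5 + g*v (u(g, v) = g*v + 5 = 5 + g*v)
86*(-1 + u(9, 3*6)) - 1*7231 = 86*(-1 + (5 + 9*(3*6))) - 1*7231 = 86*(-1 + (5 + 9*18)) - 7231 = 86*(-1 + (5 + 162)) - 7231 = 86*(-1 + 167) - 7231 = 86*166 - 7231 = 14276 - 7231 = 7045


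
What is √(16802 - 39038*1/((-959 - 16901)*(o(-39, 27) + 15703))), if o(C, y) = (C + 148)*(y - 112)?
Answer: √13883720442612384165/28745670 ≈ 129.62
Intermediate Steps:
o(C, y) = (-112 + y)*(148 + C) (o(C, y) = (148 + C)*(-112 + y) = (-112 + y)*(148 + C))
√(16802 - 39038*1/((-959 - 16901)*(o(-39, 27) + 15703))) = √(16802 - 39038*1/((-959 - 16901)*((-16576 - 112*(-39) + 148*27 - 39*27) + 15703))) = √(16802 - 39038*(-1/(17860*((-16576 + 4368 + 3996 - 1053) + 15703)))) = √(16802 - 39038*(-1/(17860*(-9265 + 15703)))) = √(16802 - 39038/((-17860*6438))) = √(16802 - 39038/(-114982680)) = √(16802 - 39038*(-1/114982680)) = √(16802 + 19519/57491340) = √(965969514199/57491340) = √13883720442612384165/28745670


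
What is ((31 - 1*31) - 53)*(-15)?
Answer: 795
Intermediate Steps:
((31 - 1*31) - 53)*(-15) = ((31 - 31) - 53)*(-15) = (0 - 53)*(-15) = -53*(-15) = 795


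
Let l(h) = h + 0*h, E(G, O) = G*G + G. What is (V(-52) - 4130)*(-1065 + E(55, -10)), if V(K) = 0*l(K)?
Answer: -8321950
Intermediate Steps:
E(G, O) = G + G² (E(G, O) = G² + G = G + G²)
l(h) = h (l(h) = h + 0 = h)
V(K) = 0 (V(K) = 0*K = 0)
(V(-52) - 4130)*(-1065 + E(55, -10)) = (0 - 4130)*(-1065 + 55*(1 + 55)) = -4130*(-1065 + 55*56) = -4130*(-1065 + 3080) = -4130*2015 = -8321950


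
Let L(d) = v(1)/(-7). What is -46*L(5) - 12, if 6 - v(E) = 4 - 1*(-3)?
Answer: -130/7 ≈ -18.571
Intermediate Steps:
v(E) = -1 (v(E) = 6 - (4 - 1*(-3)) = 6 - (4 + 3) = 6 - 1*7 = 6 - 7 = -1)
L(d) = ⅐ (L(d) = -1/(-7) = -1*(-⅐) = ⅐)
-46*L(5) - 12 = -46*⅐ - 12 = -46/7 - 12 = -130/7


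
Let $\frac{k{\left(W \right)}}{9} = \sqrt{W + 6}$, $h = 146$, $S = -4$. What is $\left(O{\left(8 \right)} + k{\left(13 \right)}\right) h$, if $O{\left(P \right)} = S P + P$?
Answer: $-3504 + 1314 \sqrt{19} \approx 2223.6$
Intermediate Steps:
$k{\left(W \right)} = 9 \sqrt{6 + W}$ ($k{\left(W \right)} = 9 \sqrt{W + 6} = 9 \sqrt{6 + W}$)
$O{\left(P \right)} = - 3 P$ ($O{\left(P \right)} = - 4 P + P = - 3 P$)
$\left(O{\left(8 \right)} + k{\left(13 \right)}\right) h = \left(\left(-3\right) 8 + 9 \sqrt{6 + 13}\right) 146 = \left(-24 + 9 \sqrt{19}\right) 146 = -3504 + 1314 \sqrt{19}$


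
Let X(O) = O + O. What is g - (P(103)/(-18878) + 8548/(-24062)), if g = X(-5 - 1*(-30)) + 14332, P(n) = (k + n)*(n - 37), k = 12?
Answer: 1633314678569/113560609 ≈ 14383.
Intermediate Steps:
X(O) = 2*O
P(n) = (-37 + n)*(12 + n) (P(n) = (12 + n)*(n - 37) = (12 + n)*(-37 + n) = (-37 + n)*(12 + n))
g = 14382 (g = 2*(-5 - 1*(-30)) + 14332 = 2*(-5 + 30) + 14332 = 2*25 + 14332 = 50 + 14332 = 14382)
g - (P(103)/(-18878) + 8548/(-24062)) = 14382 - ((-444 + 103² - 25*103)/(-18878) + 8548/(-24062)) = 14382 - ((-444 + 10609 - 2575)*(-1/18878) + 8548*(-1/24062)) = 14382 - (7590*(-1/18878) - 4274/12031) = 14382 - (-3795/9439 - 4274/12031) = 14382 - 1*(-85999931/113560609) = 14382 + 85999931/113560609 = 1633314678569/113560609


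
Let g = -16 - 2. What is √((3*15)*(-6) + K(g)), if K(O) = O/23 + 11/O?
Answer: 7*I*√105478/138 ≈ 16.474*I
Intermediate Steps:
g = -18
K(O) = 11/O + O/23 (K(O) = O*(1/23) + 11/O = O/23 + 11/O = 11/O + O/23)
√((3*15)*(-6) + K(g)) = √((3*15)*(-6) + (11/(-18) + (1/23)*(-18))) = √(45*(-6) + (11*(-1/18) - 18/23)) = √(-270 + (-11/18 - 18/23)) = √(-270 - 577/414) = √(-112357/414) = 7*I*√105478/138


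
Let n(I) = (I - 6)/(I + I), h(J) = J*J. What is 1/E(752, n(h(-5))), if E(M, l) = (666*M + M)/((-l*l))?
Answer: -361/1253960000 ≈ -2.8789e-7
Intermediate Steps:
h(J) = J²
n(I) = (-6 + I)/(2*I) (n(I) = (-6 + I)/((2*I)) = (-6 + I)*(1/(2*I)) = (-6 + I)/(2*I))
E(M, l) = -667*M/l² (E(M, l) = (667*M)/((-l²)) = (667*M)*(-1/l²) = -667*M/l²)
1/E(752, n(h(-5))) = 1/(-667*752/((-6 + (-5)²)/(2*((-5)²)))²) = 1/(-667*752/((½)*(-6 + 25)/25)²) = 1/(-667*752/((½)*(1/25)*19)²) = 1/(-667*752/(19/50)²) = 1/(-667*752*2500/361) = 1/(-1253960000/361) = -361/1253960000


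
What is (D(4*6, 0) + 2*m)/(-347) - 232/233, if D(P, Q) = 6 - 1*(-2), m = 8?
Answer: -86096/80851 ≈ -1.0649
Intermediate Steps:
D(P, Q) = 8 (D(P, Q) = 6 + 2 = 8)
(D(4*6, 0) + 2*m)/(-347) - 232/233 = (8 + 2*8)/(-347) - 232/233 = (8 + 16)*(-1/347) - 232*1/233 = 24*(-1/347) - 232/233 = -24/347 - 232/233 = -86096/80851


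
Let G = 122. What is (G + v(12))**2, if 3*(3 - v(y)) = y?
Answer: 14641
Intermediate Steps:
v(y) = 3 - y/3
(G + v(12))**2 = (122 + (3 - 1/3*12))**2 = (122 + (3 - 4))**2 = (122 - 1)**2 = 121**2 = 14641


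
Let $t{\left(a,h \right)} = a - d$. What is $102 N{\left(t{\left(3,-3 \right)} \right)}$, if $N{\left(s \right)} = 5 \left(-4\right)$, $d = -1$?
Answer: $-2040$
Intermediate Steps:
$t{\left(a,h \right)} = 1 + a$ ($t{\left(a,h \right)} = a - -1 = a + 1 = 1 + a$)
$N{\left(s \right)} = -20$
$102 N{\left(t{\left(3,-3 \right)} \right)} = 102 \left(-20\right) = -2040$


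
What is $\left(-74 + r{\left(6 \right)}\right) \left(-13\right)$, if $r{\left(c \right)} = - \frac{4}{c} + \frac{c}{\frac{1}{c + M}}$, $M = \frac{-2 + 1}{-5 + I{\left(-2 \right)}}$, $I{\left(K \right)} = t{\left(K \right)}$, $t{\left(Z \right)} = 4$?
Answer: $\frac{1274}{3} \approx 424.67$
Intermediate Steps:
$I{\left(K \right)} = 4$
$M = 1$ ($M = \frac{-2 + 1}{-5 + 4} = - \frac{1}{-1} = \left(-1\right) \left(-1\right) = 1$)
$r{\left(c \right)} = - \frac{4}{c} + c \left(1 + c\right)$ ($r{\left(c \right)} = - \frac{4}{c} + \frac{c}{\frac{1}{c + 1}} = - \frac{4}{c} + \frac{c}{\frac{1}{1 + c}} = - \frac{4}{c} + c \left(1 + c\right)$)
$\left(-74 + r{\left(6 \right)}\right) \left(-13\right) = \left(-74 + \left(6 + 6^{2} - \frac{4}{6}\right)\right) \left(-13\right) = \left(-74 + \left(6 + 36 - \frac{2}{3}\right)\right) \left(-13\right) = \left(-74 + \frac{124}{3}\right) \left(-13\right) = \left(- \frac{98}{3}\right) \left(-13\right) = \frac{1274}{3}$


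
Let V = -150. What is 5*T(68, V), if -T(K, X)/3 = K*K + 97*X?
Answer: 148890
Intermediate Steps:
T(K, X) = -291*X - 3*K² (T(K, X) = -3*(K*K + 97*X) = -3*(K² + 97*X) = -291*X - 3*K²)
5*T(68, V) = 5*(-291*(-150) - 3*68²) = 5*(43650 - 3*4624) = 5*(43650 - 13872) = 5*29778 = 148890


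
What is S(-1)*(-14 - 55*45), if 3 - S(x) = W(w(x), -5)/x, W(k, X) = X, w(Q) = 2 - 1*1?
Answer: 4978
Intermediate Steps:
w(Q) = 1 (w(Q) = 2 - 1 = 1)
S(x) = 3 + 5/x (S(x) = 3 - (-5)/x = 3 + 5/x)
S(-1)*(-14 - 55*45) = (3 + 5/(-1))*(-14 - 55*45) = (3 + 5*(-1))*(-14 - 2475) = (3 - 5)*(-2489) = -2*(-2489) = 4978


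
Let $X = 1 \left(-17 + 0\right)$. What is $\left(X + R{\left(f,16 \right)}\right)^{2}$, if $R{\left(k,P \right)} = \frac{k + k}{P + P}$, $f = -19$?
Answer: $\frac{84681}{256} \approx 330.79$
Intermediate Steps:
$X = -17$ ($X = 1 \left(-17\right) = -17$)
$R{\left(k,P \right)} = \frac{k}{P}$ ($R{\left(k,P \right)} = \frac{2 k}{2 P} = 2 k \frac{1}{2 P} = \frac{k}{P}$)
$\left(X + R{\left(f,16 \right)}\right)^{2} = \left(-17 - \frac{19}{16}\right)^{2} = \left(- \frac{291}{16}\right)^{2} = \frac{84681}{256}$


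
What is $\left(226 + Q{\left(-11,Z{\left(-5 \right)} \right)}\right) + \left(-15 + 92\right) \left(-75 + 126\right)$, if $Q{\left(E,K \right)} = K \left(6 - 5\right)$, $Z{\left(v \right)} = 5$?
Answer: $4158$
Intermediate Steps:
$Q{\left(E,K \right)} = K$ ($Q{\left(E,K \right)} = K 1 = K$)
$\left(226 + Q{\left(-11,Z{\left(-5 \right)} \right)}\right) + \left(-15 + 92\right) \left(-75 + 126\right) = \left(226 + 5\right) + \left(-15 + 92\right) \left(-75 + 126\right) = 231 + 77 \cdot 51 = 231 + 3927 = 4158$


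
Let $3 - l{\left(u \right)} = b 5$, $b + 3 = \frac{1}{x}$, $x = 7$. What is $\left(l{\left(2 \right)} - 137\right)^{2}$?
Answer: $\frac{702244}{49} \approx 14332.0$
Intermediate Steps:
$b = - \frac{20}{7}$ ($b = -3 + \frac{1}{7} = - \frac{20}{7} \approx -2.8571$)
$l{\left(u \right)} = \frac{121}{7}$ ($l{\left(u \right)} = 3 - \left(- \frac{20}{7}\right) 5 = 3 - - \frac{100}{7} = 3 + \frac{100}{7} = \frac{121}{7}$)
$\left(l{\left(2 \right)} - 137\right)^{2} = \left(\frac{121}{7} - 137\right)^{2} = \left(- \frac{838}{7}\right)^{2} = \frac{702244}{49}$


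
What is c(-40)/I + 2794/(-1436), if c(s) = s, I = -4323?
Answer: -6010511/3103914 ≈ -1.9364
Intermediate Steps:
c(-40)/I + 2794/(-1436) = -40/(-4323) + 2794/(-1436) = -40*(-1/4323) + 2794*(-1/1436) = 40/4323 - 1397/718 = -6010511/3103914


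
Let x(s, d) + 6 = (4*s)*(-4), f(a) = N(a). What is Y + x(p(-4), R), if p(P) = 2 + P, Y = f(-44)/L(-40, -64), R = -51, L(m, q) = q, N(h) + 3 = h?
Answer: 1711/64 ≈ 26.734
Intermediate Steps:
N(h) = -3 + h
f(a) = -3 + a
Y = 47/64 (Y = (-3 - 44)/(-64) = -47*(-1/64) = 47/64 ≈ 0.73438)
x(s, d) = -6 - 16*s (x(s, d) = -6 + (4*s)*(-4) = -6 - 16*s)
Y + x(p(-4), R) = 47/64 + (-6 - 16*(2 - 4)) = 47/64 + (-6 - 16*(-2)) = 47/64 + (-6 + 32) = 47/64 + 26 = 1711/64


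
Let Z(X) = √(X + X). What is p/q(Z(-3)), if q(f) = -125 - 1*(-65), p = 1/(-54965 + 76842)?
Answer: -1/1312620 ≈ -7.6183e-7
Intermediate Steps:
p = 1/21877 ≈ 4.5710e-5
Z(X) = √2*√X (Z(X) = √(2*X) = √2*√X)
q(f) = -60 (q(f) = -125 + 65 = -60)
p/q(Z(-3)) = (1/21877)/(-60) = (1/21877)*(-1/60) = -1/1312620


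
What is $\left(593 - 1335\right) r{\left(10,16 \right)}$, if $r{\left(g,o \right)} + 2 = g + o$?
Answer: $-17808$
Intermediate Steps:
$r{\left(g,o \right)} = -2 + g + o$ ($r{\left(g,o \right)} = -2 + \left(g + o\right) = -2 + g + o$)
$\left(593 - 1335\right) r{\left(10,16 \right)} = \left(593 - 1335\right) \left(-2 + 10 + 16\right) = \left(-742\right) 24 = -17808$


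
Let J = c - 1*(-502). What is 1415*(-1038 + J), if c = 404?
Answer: -186780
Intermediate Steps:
J = 906 (J = 404 - 1*(-502) = 404 + 502 = 906)
1415*(-1038 + J) = 1415*(-1038 + 906) = 1415*(-132) = -186780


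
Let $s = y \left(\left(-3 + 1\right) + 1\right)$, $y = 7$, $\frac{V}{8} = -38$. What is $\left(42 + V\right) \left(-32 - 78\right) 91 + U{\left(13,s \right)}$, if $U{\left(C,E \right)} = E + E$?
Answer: $2622606$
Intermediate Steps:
$V = -304$ ($V = 8 \left(-38\right) = -304$)
$s = -7$ ($s = 7 \left(\left(-3 + 1\right) + 1\right) = 7 \left(-2 + 1\right) = 7 \left(-1\right) = -7$)
$U{\left(C,E \right)} = 2 E$
$\left(42 + V\right) \left(-32 - 78\right) 91 + U{\left(13,s \right)} = \left(42 - 304\right) \left(-32 - 78\right) 91 + 2 \left(-7\right) = \left(-262\right) \left(-110\right) 91 - 14 = 28820 \cdot 91 - 14 = 2622620 - 14 = 2622606$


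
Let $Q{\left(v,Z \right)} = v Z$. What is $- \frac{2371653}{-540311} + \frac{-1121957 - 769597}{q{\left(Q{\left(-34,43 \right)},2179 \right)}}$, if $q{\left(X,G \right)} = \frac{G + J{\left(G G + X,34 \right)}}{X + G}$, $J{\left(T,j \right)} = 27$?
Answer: $- \frac{21552601111920}{35056649} \approx -6.1479 \cdot 10^{5}$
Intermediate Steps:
$Q{\left(v,Z \right)} = Z v$
$q{\left(X,G \right)} = \frac{27 + G}{G + X}$ ($q{\left(X,G \right)} = \frac{G + 27}{X + G} = \frac{27 + G}{G + X}$)
$- \frac{2371653}{-540311} + \frac{-1121957 - 769597}{q{\left(Q{\left(-34,43 \right)},2179 \right)}} = - \frac{2371653}{-540311} + \frac{-1121957 - 769597}{\frac{1}{2179 + 43 \left(-34\right)} \left(27 + 2179\right)} = \left(-2371653\right) \left(- \frac{1}{540311}\right) + \frac{-1121957 - 769597}{\frac{1}{2179 - 1462} \cdot 2206} = \frac{139509}{31783} - \frac{1891554}{\frac{1}{717} \cdot 2206} = \frac{139509}{31783} - \frac{1891554}{\frac{2206}{717}} = \frac{139509}{31783} - \frac{678122109}{1103} = - \frac{21552601111920}{35056649}$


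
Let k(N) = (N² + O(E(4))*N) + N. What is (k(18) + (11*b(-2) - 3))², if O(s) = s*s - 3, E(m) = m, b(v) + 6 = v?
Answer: 235225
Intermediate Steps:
b(v) = -6 + v
O(s) = -3 + s² (O(s) = s² - 3 = -3 + s²)
k(N) = N² + 14*N (k(N) = (N² + (-3 + 4²)*N) + N = (N² + (-3 + 16)*N) + N = (N² + 13*N) + N = N² + 14*N)
(k(18) + (11*b(-2) - 3))² = (18*(14 + 18) + (11*(-6 - 2) - 3))² = (18*32 + (11*(-8) - 3))² = (576 + (-88 - 3))² = (576 - 91)² = 485² = 235225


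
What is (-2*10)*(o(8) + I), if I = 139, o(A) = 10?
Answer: -2980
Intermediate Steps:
(-2*10)*(o(8) + I) = (-2*10)*(10 + 139) = -20*149 = -2980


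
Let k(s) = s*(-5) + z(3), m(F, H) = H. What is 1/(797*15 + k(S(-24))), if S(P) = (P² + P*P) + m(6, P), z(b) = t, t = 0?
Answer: 1/6315 ≈ 0.00015835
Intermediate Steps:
z(b) = 0
S(P) = P + 2*P² (S(P) = (P² + P*P) + P = (P² + P²) + P = 2*P² + P = P + 2*P²)
k(s) = -5*s (k(s) = s*(-5) + 0 = -5*s + 0 = -5*s)
1/(797*15 + k(S(-24))) = 1/(797*15 - (-120)*(1 + 2*(-24))) = 1/(11955 - (-120)*(1 - 48)) = 1/(11955 - (-120)*(-47)) = 1/(11955 - 5*1128) = 1/(11955 - 5640) = 1/6315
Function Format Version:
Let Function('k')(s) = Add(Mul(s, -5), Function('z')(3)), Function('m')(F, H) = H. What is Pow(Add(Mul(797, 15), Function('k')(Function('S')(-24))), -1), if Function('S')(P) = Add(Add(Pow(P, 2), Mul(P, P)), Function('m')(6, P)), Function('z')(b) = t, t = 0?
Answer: Rational(1, 6315) ≈ 0.00015835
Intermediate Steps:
Function('z')(b) = 0
Function('S')(P) = Add(P, Mul(2, Pow(P, 2))) (Function('S')(P) = Add(Add(Pow(P, 2), Mul(P, P)), P) = Add(Add(Pow(P, 2), Pow(P, 2)), P) = Add(Mul(2, Pow(P, 2)), P) = Add(P, Mul(2, Pow(P, 2))))
Function('k')(s) = Mul(-5, s) (Function('k')(s) = Add(Mul(s, -5), 0) = Add(Mul(-5, s), 0) = Mul(-5, s))
Pow(Add(Mul(797, 15), Function('k')(Function('S')(-24))), -1) = Pow(Add(Mul(797, 15), Mul(-5, Mul(-24, Add(1, Mul(2, -24))))), -1) = Pow(Add(11955, Mul(-5, Mul(-24, Add(1, -48)))), -1) = Pow(Add(11955, Mul(-5, Mul(-24, -47))), -1) = Pow(Add(11955, Mul(-5, 1128)), -1) = Pow(Add(11955, -5640), -1) = Pow(6315, -1) = Rational(1, 6315)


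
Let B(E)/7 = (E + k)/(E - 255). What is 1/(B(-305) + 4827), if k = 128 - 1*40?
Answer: 80/386377 ≈ 0.00020705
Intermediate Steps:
k = 88 (k = 128 - 40 = 88)
B(E) = 7*(88 + E)/(-255 + E) (B(E) = 7*((E + 88)/(E - 255)) = 7*((88 + E)/(-255 + E)) = 7*(88 + E)/(-255 + E))
1/(B(-305) + 4827) = 1/(7*(88 - 305)/(-255 - 305) + 4827) = 1/(7*(-217)/(-560) + 4827) = 1/(7*(-1/560)*(-217) + 4827) = 1/(217/80 + 4827) = 1/(386377/80) = 80/386377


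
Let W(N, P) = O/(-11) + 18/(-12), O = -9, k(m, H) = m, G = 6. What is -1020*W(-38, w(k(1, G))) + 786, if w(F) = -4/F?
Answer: 16296/11 ≈ 1481.5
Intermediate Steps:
W(N, P) = -15/22 (W(N, P) = -9/(-11) + 18/(-12) = -9*(-1/11) + 18*(-1/12) = 9/11 - 3/2 = -15/22)
-1020*W(-38, w(k(1, G))) + 786 = -1020*(-15/22) + 786 = 7650/11 + 786 = 16296/11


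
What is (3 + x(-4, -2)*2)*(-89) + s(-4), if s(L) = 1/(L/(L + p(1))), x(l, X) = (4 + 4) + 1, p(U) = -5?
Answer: -7467/4 ≈ -1866.8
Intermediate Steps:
x(l, X) = 9 (x(l, X) = 8 + 1 = 9)
s(L) = (-5 + L)/L (s(L) = 1/(L/(L - 5)) = 1/(L/(-5 + L)) = (-5 + L)/L)
(3 + x(-4, -2)*2)*(-89) + s(-4) = (3 + 9*2)*(-89) + (-5 - 4)/(-4) = (3 + 18)*(-89) - ¼*(-9) = 21*(-89) + 9/4 = -1869 + 9/4 = -7467/4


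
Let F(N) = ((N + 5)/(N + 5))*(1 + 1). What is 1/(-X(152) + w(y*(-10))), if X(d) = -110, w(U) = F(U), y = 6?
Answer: 1/112 ≈ 0.0089286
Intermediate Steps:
F(N) = 2 (F(N) = ((5 + N)/(5 + N))*2 = 1*2 = 2)
w(U) = 2
1/(-X(152) + w(y*(-10))) = 1/(-1*(-110) + 2) = 1/(110 + 2) = 1/112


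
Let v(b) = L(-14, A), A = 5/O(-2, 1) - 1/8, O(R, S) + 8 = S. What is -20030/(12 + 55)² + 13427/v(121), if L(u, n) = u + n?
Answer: -3391977898/3730359 ≈ -909.29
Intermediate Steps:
O(R, S) = -8 + S
A = -47/56 (A = 5/(-8 + 1) - 1/8 = 5/(-7) - 1*⅛ = 5*(-⅐) - ⅛ = -5/7 - ⅛ = -47/56 ≈ -0.83929)
L(u, n) = n + u
v(b) = -831/56 (v(b) = -47/56 - 14 = -831/56)
-20030/(12 + 55)² + 13427/v(121) = -20030/(12 + 55)² + 13427/(-831/56) = -20030/(67²) + 13427*(-56/831) = -20030/4489 - 751912/831 = -3391977898/3730359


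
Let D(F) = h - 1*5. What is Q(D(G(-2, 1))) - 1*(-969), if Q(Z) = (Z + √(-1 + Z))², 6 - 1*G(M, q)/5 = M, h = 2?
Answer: 974 - 12*I ≈ 974.0 - 12.0*I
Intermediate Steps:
G(M, q) = 30 - 5*M
D(F) = -3 (D(F) = 2 - 1*5 = 2 - 5 = -3)
Q(D(G(-2, 1))) - 1*(-969) = (-3 + √(-1 - 3))² - 1*(-969) = (-3 + √(-4))² + 969 = (-3 + 2*I)² + 969 = 969 + (-3 + 2*I)²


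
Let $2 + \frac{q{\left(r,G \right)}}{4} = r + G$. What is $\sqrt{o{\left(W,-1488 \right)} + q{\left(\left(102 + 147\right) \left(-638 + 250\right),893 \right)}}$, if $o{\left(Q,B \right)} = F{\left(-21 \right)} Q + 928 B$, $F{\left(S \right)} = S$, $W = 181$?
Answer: $i \sqrt{1767549} \approx 1329.5 i$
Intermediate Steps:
$o{\left(Q,B \right)} = - 21 Q + 928 B$
$q{\left(r,G \right)} = -8 + 4 G + 4 r$ ($q{\left(r,G \right)} = -8 + 4 \left(r + G\right) = -8 + 4 \left(G + r\right) = -8 + \left(4 G + 4 r\right) = -8 + 4 G + 4 r$)
$\sqrt{o{\left(W,-1488 \right)} + q{\left(\left(102 + 147\right) \left(-638 + 250\right),893 \right)}} = \sqrt{\left(\left(-21\right) 181 + 928 \left(-1488\right)\right) + \left(-8 + 4 \cdot 893 + 4 \left(102 + 147\right) \left(-638 + 250\right)\right)} = \sqrt{\left(-3801 - 1380864\right) + \left(-8 + 3572 + 4 \cdot 249 \left(-388\right)\right)} = \sqrt{-1384665 + \left(-8 + 3572 + 4 \left(-96612\right)\right)} = \sqrt{-1384665 - 382884} = \sqrt{-1767549} = i \sqrt{1767549}$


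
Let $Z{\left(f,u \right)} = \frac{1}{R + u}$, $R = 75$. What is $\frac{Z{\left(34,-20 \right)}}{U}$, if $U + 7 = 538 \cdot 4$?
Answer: $\frac{1}{117975} \approx 8.4764 \cdot 10^{-6}$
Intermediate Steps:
$Z{\left(f,u \right)} = \frac{1}{75 + u}$
$U = 2145$ ($U = -7 + 538 \cdot 4 = -7 + 2152 = 2145$)
$\frac{Z{\left(34,-20 \right)}}{U} = \frac{1}{\left(75 - 20\right) 2145} = \frac{1}{55} \cdot \frac{1}{2145} = \frac{1}{117975}$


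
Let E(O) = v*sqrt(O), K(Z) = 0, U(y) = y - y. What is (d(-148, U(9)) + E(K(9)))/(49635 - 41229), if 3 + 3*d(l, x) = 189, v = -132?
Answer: 31/4203 ≈ 0.0073757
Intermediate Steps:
U(y) = 0
E(O) = -132*sqrt(O)
d(l, x) = 62 (d(l, x) = -1 + (1/3)*189 = -1 + 63 = 62)
(d(-148, U(9)) + E(K(9)))/(49635 - 41229) = (62 - 132*sqrt(0))/(49635 - 41229) = (62 - 132*0)/8406 = (62 + 0)*(1/8406) = 62*(1/8406) = 31/4203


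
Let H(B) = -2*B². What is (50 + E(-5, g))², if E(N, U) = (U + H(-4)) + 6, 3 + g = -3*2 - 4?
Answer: 121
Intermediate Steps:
g = -13 (g = -3 + (-3*2 - 4) = -3 + (-6 - 4) = -3 - 10 = -13)
E(N, U) = -26 + U (E(N, U) = (U - 2*(-4)²) + 6 = (U - 2*16) + 6 = (U - 32) + 6 = (-32 + U) + 6 = -26 + U)
(50 + E(-5, g))² = (50 + (-26 - 13))² = (50 - 39)² = 11² = 121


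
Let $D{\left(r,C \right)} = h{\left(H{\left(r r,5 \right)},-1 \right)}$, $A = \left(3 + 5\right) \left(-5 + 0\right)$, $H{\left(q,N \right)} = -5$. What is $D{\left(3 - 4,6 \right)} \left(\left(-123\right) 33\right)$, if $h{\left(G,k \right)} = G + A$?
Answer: $182655$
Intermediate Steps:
$A = -40$ ($A = 8 \left(-5\right) = -40$)
$h{\left(G,k \right)} = -40 + G$ ($h{\left(G,k \right)} = G - 40 = -40 + G$)
$D{\left(r,C \right)} = -45$ ($D{\left(r,C \right)} = -40 - 5 = -45$)
$D{\left(3 - 4,6 \right)} \left(\left(-123\right) 33\right) = - 45 \left(\left(-123\right) 33\right) = \left(-45\right) \left(-4059\right) = 182655$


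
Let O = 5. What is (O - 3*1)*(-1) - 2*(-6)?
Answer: 10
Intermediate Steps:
(O - 3*1)*(-1) - 2*(-6) = (5 - 3*1)*(-1) - 2*(-6) = (5 - 3)*(-1) + 12 = 2*(-1) + 12 = -2 + 12 = 10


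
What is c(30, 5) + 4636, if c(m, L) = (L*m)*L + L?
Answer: 5391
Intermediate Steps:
c(m, L) = L + m*L² (c(m, L) = m*L² + L = L + m*L²)
c(30, 5) + 4636 = 5*(1 + 5*30) + 4636 = 5*(1 + 150) + 4636 = 5*151 + 4636 = 755 + 4636 = 5391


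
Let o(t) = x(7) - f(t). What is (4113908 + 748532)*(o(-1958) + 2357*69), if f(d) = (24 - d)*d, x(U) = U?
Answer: 19660770446240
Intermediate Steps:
f(d) = d*(24 - d)
o(t) = 7 - t*(24 - t)
(4113908 + 748532)*(o(-1958) + 2357*69) = (4113908 + 748532)*((7 - 1958*(-24 - 1958)) + 2357*69) = 4862440*((7 - 1958*(-1982)) + 162633) = 4862440*((7 + 3880756) + 162633) = 4862440*(3880763 + 162633) = 4862440*4043396 = 19660770446240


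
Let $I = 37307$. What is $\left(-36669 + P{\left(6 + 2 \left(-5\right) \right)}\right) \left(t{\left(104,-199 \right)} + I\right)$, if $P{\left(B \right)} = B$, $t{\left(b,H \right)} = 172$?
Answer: $-1374467367$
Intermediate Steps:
$\left(-36669 + P{\left(6 + 2 \left(-5\right) \right)}\right) \left(t{\left(104,-199 \right)} + I\right) = \left(-36669 + \left(6 + 2 \left(-5\right)\right)\right) \left(172 + 37307\right) = \left(-36669 + \left(6 - 10\right)\right) 37479 = \left(-36669 - 4\right) 37479 = \left(-36673\right) 37479 = -1374467367$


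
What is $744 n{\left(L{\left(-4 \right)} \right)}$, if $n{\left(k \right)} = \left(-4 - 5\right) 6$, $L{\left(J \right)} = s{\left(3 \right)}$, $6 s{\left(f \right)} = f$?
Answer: $-40176$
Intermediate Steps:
$s{\left(f \right)} = \frac{f}{6}$
$L{\left(J \right)} = \frac{1}{2}$ ($L{\left(J \right)} = \frac{1}{6} \cdot 3 = \frac{1}{2}$)
$n{\left(k \right)} = -54$ ($n{\left(k \right)} = \left(-9\right) 6 = -54$)
$744 n{\left(L{\left(-4 \right)} \right)} = 744 \left(-54\right) = -40176$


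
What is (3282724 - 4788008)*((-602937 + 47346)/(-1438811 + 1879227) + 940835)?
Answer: -155931704137541849/110104 ≈ -1.4162e+12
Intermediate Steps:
(3282724 - 4788008)*((-602937 + 47346)/(-1438811 + 1879227) + 940835) = -1505284*(-555591/440416 + 940835) = -1505284*414358231769/440416 = -155931704137541849/110104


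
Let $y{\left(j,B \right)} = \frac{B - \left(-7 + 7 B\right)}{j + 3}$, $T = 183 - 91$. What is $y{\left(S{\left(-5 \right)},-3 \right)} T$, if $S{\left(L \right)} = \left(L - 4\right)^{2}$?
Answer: $\frac{575}{21} \approx 27.381$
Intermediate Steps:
$S{\left(L \right)} = \left(-4 + L\right)^{2}$
$T = 92$ ($T = 183 - 91 = 92$)
$y{\left(j,B \right)} = \frac{7 - 6 B}{3 + j}$ ($y{\left(j,B \right)} = \frac{B - \left(-7 + 7 B\right)}{3 + j} = \frac{7 - 6 B}{3 + j}$)
$y{\left(S{\left(-5 \right)},-3 \right)} T = \frac{7 - -18}{3 + \left(-4 - 5\right)^{2}} \cdot 92 = \frac{7 + 18}{3 + \left(-9\right)^{2}} \cdot 92 = \frac{1}{3 + 81} \cdot 25 \cdot 92 = \frac{1}{84} \cdot 25 \cdot 92 = \frac{25}{84} \cdot 92 = \frac{575}{21}$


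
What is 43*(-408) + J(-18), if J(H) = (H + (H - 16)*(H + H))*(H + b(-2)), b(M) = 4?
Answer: -34428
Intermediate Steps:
J(H) = (4 + H)*(H + 2*H*(-16 + H)) (J(H) = (H + (H - 16)*(H + H))*(H + 4) = (H + (-16 + H)*(2*H))*(4 + H) = (H + 2*H*(-16 + H))*(4 + H) = (4 + H)*(H + 2*H*(-16 + H)))
43*(-408) + J(-18) = 43*(-408) - 18*(-124 - 23*(-18) + 2*(-18)²) = -17544 - 18*(-124 + 414 + 2*324) = -17544 - 18*(-124 + 414 + 648) = -17544 - 18*938 = -17544 - 16884 = -34428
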